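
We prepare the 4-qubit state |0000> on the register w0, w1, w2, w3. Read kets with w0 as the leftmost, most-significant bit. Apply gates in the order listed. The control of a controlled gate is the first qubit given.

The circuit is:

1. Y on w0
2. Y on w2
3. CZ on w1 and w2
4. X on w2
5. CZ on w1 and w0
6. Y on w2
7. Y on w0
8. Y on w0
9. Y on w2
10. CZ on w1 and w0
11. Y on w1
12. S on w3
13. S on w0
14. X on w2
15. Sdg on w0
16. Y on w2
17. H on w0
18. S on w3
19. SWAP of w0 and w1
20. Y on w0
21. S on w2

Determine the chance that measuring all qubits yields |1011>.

A full measurement returns |1011> with probability 0. Key observation: the block from step 5 through step 10 cancels to the identity and can be dropped.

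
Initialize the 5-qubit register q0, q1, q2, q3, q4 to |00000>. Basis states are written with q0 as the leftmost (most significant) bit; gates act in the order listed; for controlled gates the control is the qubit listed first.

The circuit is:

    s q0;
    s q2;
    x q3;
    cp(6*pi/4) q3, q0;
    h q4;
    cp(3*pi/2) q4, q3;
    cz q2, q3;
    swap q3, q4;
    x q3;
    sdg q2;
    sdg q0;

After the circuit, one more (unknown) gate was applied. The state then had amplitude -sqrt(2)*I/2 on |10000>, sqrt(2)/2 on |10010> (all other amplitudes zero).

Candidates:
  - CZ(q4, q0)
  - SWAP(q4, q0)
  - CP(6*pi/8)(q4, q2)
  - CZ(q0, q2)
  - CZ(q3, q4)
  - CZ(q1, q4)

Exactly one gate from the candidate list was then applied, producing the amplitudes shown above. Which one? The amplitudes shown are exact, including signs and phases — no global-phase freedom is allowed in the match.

The applied gate was SWAP(q4, q0).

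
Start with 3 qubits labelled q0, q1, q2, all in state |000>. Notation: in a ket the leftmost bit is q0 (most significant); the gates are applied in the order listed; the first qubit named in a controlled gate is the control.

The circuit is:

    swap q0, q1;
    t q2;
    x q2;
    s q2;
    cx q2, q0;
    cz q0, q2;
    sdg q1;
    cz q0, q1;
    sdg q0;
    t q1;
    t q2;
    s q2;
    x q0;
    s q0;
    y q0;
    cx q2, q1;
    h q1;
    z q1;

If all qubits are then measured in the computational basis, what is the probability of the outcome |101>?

Outcome |101> occurs with probability 1/2.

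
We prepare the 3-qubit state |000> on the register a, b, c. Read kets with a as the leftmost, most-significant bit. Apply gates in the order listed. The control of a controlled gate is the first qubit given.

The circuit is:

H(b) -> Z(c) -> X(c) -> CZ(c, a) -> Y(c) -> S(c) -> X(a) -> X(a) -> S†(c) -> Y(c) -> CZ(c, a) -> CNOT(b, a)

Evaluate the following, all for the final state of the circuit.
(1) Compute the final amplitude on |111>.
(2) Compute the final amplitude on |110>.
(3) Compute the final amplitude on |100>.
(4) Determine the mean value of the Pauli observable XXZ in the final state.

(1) |111> carries amplitude sqrt(2)/2 in the final state. Key observation: the block from step 4 through step 11 cancels to the identity and can be dropped.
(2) |110> carries amplitude 0 in the final state.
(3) |100> carries amplitude 0 in the final state.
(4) The expectation value of XXZ is -1.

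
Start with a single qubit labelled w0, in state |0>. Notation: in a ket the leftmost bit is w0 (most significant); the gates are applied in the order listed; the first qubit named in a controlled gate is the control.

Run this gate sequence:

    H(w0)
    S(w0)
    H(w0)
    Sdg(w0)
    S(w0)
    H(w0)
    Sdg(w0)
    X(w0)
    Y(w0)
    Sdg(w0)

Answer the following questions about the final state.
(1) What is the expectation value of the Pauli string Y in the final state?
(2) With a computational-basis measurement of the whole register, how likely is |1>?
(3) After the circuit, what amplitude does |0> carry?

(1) In the final state, Y has expectation 1. Key observation: steps 3-6 multiply out to the identity, so the circuit reduces to the remaining gates.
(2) Outcome |1> occurs with probability 1/2.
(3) |0> carries amplitude -sqrt(2)*I/2 in the final state.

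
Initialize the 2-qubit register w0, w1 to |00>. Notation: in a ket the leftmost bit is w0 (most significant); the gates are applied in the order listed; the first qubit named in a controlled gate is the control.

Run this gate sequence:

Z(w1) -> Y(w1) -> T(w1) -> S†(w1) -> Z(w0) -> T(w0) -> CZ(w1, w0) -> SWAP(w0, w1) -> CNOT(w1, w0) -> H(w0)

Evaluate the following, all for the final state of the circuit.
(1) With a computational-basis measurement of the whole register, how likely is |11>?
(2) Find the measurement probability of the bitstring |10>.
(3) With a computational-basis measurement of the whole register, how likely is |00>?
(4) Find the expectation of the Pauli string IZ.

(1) A full measurement returns |11> with probability 0.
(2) The probability of measuring |10> is 1/2.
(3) Outcome |00> occurs with probability 1/2.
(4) The expectation value of IZ is 1.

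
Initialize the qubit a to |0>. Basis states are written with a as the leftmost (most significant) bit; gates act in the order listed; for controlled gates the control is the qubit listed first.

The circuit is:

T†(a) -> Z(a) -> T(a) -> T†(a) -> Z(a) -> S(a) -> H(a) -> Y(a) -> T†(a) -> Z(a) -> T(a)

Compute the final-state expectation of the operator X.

The observable X averages to 1.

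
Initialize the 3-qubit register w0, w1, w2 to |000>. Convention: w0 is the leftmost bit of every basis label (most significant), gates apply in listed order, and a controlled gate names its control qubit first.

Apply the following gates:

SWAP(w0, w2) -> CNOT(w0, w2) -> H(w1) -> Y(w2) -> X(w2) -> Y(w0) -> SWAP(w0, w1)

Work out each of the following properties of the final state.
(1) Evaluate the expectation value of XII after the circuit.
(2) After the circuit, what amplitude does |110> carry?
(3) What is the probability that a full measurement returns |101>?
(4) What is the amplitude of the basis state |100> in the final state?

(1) The expectation value of XII is 1.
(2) The final state's coefficient on |110> equals -sqrt(2)/2.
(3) Outcome |101> occurs with probability 0.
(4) The amplitude on |100> is 0.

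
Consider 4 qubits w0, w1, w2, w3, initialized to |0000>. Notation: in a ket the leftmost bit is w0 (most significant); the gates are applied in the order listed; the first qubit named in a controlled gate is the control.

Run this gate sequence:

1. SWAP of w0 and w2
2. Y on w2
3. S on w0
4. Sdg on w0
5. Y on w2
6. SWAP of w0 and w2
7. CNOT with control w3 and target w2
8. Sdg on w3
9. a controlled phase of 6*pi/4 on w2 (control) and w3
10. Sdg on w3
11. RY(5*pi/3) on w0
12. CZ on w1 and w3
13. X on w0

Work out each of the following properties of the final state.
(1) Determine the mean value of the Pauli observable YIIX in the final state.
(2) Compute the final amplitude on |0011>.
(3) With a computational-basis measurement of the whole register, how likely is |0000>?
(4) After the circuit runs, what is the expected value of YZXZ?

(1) The expectation value of YIIX is 0. Key observation: steps 1-6 multiply out to the identity, so the circuit reduces to the remaining gates.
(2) |0011> carries amplitude 0 in the final state.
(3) Outcome |0000> occurs with probability 1/4.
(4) In the final state, YZXZ has expectation 0.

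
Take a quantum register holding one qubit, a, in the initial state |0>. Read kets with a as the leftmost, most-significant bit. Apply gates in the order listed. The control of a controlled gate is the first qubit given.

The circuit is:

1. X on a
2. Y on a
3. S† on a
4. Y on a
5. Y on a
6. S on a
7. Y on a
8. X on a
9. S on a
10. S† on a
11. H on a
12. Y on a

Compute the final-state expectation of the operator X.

The expectation value of X is -1. Key observation: gates 1-8 undo each other exactly, leaving only the rest of the circuit to track.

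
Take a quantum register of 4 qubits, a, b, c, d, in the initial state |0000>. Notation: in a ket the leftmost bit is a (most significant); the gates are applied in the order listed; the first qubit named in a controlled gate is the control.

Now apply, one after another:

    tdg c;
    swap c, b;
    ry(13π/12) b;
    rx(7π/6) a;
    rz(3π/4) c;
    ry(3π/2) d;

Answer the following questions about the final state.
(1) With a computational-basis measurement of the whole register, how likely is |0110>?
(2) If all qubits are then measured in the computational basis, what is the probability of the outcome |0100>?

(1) The probability of measuring |0110> is 0.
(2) The probability of measuring |0100> is -sqrt(3)/16 - sqrt(2)/64 + sqrt(6)/64 + 1/8.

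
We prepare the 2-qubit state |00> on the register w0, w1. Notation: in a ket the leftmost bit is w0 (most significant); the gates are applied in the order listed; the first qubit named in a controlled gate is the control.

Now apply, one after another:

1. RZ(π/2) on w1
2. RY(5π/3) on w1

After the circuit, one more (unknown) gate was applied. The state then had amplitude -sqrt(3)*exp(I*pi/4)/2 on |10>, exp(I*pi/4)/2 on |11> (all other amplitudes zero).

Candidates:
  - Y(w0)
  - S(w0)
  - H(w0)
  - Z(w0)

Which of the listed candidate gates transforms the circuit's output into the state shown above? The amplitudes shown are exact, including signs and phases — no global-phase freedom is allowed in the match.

The applied gate was Y(w0).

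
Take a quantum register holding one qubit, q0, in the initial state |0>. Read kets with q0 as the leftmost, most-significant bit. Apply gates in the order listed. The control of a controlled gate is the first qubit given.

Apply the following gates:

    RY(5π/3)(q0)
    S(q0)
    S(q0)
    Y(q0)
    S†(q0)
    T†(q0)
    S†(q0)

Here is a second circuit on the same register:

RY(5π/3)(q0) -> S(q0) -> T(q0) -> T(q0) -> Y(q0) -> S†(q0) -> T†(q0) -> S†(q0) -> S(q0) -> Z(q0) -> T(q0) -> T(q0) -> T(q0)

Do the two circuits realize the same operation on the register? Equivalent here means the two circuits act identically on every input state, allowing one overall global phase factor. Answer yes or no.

No — the two circuits implement different unitaries, even allowing a global phase.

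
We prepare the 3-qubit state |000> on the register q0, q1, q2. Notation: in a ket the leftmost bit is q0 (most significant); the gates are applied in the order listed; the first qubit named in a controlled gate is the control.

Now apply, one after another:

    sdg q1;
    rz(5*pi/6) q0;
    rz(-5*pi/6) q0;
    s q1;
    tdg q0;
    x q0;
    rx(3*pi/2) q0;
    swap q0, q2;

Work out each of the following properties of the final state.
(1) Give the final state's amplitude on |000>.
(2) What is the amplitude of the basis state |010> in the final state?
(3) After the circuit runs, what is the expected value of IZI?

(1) The final state's coefficient on |000> equals -sqrt(2)*I/2. Key observation: the block from step 1 through step 4 cancels to the identity and can be dropped.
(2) |010> carries amplitude 0 in the final state.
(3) The observable IZI averages to 1.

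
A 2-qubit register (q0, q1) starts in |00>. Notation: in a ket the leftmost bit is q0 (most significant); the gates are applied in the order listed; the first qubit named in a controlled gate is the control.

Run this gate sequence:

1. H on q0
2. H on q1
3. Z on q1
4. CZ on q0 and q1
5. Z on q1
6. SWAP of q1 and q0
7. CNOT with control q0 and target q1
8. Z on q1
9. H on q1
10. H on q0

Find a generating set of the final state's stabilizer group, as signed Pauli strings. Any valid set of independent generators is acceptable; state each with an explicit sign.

One valid set of independent stabilizer generators is -XZ, -ZX (any independent generating set of the same group is equally correct).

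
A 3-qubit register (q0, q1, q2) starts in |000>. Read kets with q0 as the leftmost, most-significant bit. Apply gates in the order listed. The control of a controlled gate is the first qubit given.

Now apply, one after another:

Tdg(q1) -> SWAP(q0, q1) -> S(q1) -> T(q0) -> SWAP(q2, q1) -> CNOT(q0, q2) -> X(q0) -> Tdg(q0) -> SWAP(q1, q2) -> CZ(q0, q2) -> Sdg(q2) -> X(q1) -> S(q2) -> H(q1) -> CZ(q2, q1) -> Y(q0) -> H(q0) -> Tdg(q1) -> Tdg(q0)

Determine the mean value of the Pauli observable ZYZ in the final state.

The expectation value of ZYZ is 0.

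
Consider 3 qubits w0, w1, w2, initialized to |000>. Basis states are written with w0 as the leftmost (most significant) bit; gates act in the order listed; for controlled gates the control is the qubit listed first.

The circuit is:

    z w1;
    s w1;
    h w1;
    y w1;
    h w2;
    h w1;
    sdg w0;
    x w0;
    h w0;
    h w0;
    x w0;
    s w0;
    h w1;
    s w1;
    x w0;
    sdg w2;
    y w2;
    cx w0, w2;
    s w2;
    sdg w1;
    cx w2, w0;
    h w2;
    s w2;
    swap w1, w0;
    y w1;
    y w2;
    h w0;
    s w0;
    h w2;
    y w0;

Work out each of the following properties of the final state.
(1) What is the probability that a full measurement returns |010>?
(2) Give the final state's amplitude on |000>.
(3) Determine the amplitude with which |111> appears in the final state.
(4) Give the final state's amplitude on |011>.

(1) Outcome |010> occurs with probability 1/4.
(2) The amplitude on |000> is sqrt(2)*(1 - I)/4.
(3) The final state's coefficient on |111> equals 0.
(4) The amplitude on |011> is sqrt(2)*(-1 + I)/4.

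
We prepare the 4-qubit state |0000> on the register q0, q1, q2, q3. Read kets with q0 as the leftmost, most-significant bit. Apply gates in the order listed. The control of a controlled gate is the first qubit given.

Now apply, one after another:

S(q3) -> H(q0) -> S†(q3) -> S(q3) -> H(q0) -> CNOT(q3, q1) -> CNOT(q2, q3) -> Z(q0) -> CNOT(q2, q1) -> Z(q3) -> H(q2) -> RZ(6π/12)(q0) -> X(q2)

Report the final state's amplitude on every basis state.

After the circuit, the state carries amplitude -sqrt(2)*exp(3*I*pi/4)/2 on |0000>, -sqrt(2)*exp(3*I*pi/4)/2 on |0010>, and 0 on every other basis state. Key observation: steps 2-5 multiply out to the identity, so the circuit reduces to the remaining gates.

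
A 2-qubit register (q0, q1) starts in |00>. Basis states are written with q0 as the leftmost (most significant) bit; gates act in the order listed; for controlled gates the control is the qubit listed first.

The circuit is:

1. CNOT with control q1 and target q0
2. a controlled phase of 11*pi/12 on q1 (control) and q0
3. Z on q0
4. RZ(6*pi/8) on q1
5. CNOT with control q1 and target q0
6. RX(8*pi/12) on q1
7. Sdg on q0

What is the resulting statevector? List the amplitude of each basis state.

After the circuit, the state carries amplitude -exp(5*I*pi/8)/2 on |00>, -sqrt(3)*exp(I*pi/8)/2 on |01>, 0 on |10>, 0 on |11>.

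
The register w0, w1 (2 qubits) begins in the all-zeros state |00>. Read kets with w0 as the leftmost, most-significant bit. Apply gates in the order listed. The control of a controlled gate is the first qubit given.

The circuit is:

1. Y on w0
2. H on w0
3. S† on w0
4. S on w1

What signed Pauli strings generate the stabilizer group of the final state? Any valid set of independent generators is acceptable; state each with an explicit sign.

One valid set of independent stabilizer generators is +YI, +IZ (any independent generating set of the same group is equally correct).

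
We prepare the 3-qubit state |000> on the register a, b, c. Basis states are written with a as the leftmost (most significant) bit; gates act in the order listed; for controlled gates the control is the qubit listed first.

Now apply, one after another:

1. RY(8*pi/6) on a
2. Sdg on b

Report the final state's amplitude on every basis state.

The resulting statevector has amplitude -1/2 on |000>, sqrt(3)/2 on |100>, and 0 on every other basis state.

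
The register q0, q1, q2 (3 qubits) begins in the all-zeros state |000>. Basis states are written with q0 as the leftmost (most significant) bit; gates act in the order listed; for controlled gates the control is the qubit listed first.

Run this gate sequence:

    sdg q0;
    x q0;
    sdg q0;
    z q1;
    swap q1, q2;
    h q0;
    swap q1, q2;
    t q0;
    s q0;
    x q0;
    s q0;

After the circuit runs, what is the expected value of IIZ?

The observable IIZ averages to 1.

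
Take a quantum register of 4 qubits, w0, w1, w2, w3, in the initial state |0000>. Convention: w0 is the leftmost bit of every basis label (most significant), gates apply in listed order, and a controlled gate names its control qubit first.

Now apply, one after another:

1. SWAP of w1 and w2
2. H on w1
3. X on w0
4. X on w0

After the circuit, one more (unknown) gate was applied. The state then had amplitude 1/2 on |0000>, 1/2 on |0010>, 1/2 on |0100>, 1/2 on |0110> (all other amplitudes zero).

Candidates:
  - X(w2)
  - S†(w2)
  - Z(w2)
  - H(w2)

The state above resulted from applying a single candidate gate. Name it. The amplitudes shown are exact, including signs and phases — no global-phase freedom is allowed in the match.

The applied gate was H(w2). Key observation: the block from step 3 through step 4 cancels to the identity and can be dropped.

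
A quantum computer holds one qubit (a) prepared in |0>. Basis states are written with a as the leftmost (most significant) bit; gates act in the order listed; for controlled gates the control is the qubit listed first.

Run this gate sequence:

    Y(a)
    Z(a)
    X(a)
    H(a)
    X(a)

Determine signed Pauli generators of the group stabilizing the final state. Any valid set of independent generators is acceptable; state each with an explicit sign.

The stabilizer group can be generated by +X, among other valid generating sets.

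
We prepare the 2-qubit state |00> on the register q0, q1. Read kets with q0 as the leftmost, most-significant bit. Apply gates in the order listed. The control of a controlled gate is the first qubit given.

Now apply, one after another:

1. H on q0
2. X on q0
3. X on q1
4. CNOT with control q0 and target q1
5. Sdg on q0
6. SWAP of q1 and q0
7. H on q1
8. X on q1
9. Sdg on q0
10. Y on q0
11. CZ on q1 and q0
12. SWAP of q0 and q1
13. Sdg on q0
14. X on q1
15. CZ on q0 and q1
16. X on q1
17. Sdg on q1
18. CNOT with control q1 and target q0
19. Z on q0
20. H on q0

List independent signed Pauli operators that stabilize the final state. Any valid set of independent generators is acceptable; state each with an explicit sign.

One valid set of independent stabilizer generators is +YI, -IX (any independent generating set of the same group is equally correct).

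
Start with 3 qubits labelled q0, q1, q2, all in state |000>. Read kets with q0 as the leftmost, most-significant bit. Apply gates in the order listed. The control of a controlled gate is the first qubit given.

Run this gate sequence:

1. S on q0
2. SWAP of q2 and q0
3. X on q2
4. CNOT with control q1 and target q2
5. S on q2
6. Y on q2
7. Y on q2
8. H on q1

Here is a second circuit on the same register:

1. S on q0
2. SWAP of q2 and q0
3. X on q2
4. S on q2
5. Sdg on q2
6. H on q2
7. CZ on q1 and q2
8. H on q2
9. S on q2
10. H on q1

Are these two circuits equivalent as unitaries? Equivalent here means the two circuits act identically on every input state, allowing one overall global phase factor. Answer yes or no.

Yes — the two circuits implement the same unitary up to a global phase.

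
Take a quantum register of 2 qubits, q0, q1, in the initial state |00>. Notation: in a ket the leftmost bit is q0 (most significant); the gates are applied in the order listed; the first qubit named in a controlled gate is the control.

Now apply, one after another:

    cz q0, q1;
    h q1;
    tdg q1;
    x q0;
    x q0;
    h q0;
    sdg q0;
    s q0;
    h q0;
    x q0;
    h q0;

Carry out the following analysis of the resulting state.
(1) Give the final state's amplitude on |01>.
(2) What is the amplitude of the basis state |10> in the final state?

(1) The final state's coefficient on |01> equals -exp(3*I*pi/4)/2.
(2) |10> carries amplitude -1/2 in the final state.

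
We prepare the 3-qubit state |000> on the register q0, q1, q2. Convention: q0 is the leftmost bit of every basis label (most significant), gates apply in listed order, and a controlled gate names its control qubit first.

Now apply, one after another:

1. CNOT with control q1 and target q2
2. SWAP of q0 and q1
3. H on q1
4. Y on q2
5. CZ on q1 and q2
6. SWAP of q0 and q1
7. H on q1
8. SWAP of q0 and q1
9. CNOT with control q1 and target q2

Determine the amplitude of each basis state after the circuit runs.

After the circuit, the state carries amplitude 0 on |000>, I/2 on |001>, -I/2 on |010>, 0 on |011>, 0 on |100>, I/2 on |101>, -I/2 on |110>, 0 on |111>.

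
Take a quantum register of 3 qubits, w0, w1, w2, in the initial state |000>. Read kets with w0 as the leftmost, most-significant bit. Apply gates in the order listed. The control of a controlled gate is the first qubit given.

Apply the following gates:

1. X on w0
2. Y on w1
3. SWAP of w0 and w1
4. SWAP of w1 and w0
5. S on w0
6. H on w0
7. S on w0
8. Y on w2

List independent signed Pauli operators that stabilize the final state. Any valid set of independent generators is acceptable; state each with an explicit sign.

The final state is stabilized by the group generated by -YII, -IZI, -IIZ; other independent generating sets are equally valid.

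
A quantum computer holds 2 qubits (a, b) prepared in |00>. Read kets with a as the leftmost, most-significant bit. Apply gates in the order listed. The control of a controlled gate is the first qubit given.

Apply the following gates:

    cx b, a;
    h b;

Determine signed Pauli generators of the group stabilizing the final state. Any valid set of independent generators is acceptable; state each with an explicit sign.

The stabilizer group can be generated by +IX, +ZI, among other valid generating sets.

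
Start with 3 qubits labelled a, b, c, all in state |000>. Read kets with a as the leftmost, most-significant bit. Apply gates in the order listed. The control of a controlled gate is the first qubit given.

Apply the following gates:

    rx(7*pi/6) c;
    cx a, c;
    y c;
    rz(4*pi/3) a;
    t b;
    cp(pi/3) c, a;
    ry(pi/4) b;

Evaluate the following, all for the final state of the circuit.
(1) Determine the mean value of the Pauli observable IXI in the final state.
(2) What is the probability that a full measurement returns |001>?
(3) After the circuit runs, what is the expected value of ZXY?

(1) The observable IXI averages to sqrt(2)/2.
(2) The probability of measuring |001> is -sqrt(3)/8 - sqrt(6)/16 + sqrt(2)/8 + 1/4.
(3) In the final state, ZXY has expectation sqrt(2)/4.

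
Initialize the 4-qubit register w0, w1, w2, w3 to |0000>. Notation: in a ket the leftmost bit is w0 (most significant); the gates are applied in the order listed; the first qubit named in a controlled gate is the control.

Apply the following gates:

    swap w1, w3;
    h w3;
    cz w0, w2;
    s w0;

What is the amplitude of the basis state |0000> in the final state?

The amplitude on |0000> is sqrt(2)/2.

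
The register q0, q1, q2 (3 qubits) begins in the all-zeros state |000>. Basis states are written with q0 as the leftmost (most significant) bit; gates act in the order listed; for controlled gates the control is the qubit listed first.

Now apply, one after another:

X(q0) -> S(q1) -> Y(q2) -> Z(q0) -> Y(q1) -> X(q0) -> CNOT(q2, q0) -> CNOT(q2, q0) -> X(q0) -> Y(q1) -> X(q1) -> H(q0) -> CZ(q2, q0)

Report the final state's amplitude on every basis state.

The resulting statevector has amplitude -sqrt(2)*I/2 on |011>, -sqrt(2)*I/2 on |111>, and 0 on every other basis state. Key observation: gates 5-10 undo each other exactly, leaving only the rest of the circuit to track.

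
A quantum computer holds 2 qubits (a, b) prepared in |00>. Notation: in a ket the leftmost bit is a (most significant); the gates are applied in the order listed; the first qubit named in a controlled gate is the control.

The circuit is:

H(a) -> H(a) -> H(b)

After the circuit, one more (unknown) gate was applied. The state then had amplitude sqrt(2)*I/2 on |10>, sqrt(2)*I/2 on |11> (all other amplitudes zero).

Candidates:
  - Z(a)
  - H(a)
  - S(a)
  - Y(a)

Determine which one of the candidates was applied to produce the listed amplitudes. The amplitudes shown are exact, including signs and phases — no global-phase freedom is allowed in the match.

It was Y(a) that produced the state shown.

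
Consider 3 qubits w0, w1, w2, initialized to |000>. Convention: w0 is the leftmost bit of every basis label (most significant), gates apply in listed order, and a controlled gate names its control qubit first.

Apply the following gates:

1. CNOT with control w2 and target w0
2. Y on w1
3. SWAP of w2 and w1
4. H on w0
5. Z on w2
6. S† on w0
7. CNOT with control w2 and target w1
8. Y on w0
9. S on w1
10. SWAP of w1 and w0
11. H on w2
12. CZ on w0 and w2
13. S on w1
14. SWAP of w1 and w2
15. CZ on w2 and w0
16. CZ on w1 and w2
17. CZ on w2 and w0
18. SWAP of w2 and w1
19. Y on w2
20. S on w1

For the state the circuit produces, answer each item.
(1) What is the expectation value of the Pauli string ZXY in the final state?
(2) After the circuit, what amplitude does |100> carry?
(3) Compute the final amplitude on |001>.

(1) The expectation value of ZXY is 1.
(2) The final state's coefficient on |100> equals I/2.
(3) |001> carries amplitude 0 in the final state.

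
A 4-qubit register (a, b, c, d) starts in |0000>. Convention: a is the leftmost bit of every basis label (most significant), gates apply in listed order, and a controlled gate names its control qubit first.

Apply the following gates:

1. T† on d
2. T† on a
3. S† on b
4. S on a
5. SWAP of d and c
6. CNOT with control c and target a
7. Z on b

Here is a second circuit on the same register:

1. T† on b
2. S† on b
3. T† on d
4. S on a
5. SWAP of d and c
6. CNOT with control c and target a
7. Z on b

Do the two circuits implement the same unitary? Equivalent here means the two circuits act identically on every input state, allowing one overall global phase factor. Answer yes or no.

No, they are not equivalent — no single phase factor reconciles the two unitaries.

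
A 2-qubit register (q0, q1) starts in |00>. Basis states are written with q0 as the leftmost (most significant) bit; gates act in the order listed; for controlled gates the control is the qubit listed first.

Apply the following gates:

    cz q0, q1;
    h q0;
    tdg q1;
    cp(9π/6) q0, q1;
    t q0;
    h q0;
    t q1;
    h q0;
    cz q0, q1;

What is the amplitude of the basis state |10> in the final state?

The final state's coefficient on |10> equals sqrt(2)*exp(I*pi/4)/2.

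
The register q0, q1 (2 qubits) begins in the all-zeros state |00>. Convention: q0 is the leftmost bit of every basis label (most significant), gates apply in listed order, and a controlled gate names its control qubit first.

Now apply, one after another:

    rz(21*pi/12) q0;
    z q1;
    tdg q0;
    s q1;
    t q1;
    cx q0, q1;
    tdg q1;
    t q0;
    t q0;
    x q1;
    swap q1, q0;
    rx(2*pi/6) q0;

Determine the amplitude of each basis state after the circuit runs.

The final amplitudes are exp(5*I*pi/8)/2 on |00>, 0 on |01>, -sqrt(3)*exp(I*pi/8)/2 on |10>, 0 on |11>.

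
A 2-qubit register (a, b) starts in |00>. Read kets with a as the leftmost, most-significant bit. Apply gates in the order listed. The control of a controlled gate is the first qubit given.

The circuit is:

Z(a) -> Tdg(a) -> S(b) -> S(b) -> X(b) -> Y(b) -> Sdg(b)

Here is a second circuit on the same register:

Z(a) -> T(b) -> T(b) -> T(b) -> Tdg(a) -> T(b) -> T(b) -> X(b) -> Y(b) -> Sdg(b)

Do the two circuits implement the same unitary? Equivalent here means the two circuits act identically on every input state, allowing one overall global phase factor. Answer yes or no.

No: there is an input state on which the two circuits produce genuinely different outputs (not merely differing by a phase).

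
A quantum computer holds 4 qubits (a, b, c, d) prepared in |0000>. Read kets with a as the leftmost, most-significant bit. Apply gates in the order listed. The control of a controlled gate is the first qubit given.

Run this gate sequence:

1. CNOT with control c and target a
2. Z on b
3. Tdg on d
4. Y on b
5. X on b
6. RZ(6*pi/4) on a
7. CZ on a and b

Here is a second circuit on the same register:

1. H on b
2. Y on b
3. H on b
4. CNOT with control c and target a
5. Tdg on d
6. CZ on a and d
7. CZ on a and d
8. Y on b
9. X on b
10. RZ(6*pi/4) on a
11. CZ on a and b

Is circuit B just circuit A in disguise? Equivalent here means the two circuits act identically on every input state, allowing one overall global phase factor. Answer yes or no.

No, they are not equivalent — no single phase factor reconciles the two unitaries.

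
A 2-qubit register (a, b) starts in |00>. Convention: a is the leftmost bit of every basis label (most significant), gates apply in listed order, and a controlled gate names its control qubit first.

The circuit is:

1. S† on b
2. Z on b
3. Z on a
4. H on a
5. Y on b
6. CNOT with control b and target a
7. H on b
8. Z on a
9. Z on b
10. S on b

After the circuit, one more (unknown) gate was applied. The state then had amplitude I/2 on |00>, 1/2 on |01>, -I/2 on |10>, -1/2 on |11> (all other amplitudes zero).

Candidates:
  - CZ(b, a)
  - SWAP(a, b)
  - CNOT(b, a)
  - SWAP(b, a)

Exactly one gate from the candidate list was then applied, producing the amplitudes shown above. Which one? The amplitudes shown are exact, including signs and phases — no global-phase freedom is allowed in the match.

The applied gate was CNOT(b, a).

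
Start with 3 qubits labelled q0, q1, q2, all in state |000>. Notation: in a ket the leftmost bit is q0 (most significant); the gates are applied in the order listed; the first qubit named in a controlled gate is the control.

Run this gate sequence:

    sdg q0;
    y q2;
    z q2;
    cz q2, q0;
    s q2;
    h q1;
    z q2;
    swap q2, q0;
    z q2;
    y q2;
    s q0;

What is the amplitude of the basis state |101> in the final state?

The final state's coefficient on |101> equals sqrt(2)/2.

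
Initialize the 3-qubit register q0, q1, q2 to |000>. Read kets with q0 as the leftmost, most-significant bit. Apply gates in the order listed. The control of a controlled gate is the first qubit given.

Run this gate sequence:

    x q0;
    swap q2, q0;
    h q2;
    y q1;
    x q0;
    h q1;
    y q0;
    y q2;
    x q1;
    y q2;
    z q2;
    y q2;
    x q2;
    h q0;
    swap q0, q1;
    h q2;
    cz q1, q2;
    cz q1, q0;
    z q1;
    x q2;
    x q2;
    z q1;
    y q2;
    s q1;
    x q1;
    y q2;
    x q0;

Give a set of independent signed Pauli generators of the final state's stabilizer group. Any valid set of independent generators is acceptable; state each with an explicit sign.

The stabilizer group can be generated by +XZI, -ZYI, -IIZ, among other valid generating sets. Key observation: the block from step 20 through step 21 cancels to the identity and can be dropped.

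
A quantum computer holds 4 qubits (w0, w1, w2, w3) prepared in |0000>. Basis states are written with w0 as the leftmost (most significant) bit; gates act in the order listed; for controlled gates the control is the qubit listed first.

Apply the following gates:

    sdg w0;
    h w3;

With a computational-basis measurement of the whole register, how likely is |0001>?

A full measurement returns |0001> with probability 1/2.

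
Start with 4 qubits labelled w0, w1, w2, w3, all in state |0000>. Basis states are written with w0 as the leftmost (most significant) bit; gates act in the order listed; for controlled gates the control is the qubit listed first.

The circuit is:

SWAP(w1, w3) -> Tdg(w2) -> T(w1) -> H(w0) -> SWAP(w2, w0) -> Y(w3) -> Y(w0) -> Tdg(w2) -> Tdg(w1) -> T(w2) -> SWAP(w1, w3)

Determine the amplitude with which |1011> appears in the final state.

|1011> carries amplitude 0 in the final state.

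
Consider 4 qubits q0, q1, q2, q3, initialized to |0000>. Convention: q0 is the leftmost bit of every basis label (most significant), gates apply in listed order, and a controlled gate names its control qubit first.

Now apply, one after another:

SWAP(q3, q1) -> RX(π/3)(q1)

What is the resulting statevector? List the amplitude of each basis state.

The resulting statevector has amplitude sqrt(3)/2 on |0000>, -I/2 on |0100>, and 0 on every other basis state.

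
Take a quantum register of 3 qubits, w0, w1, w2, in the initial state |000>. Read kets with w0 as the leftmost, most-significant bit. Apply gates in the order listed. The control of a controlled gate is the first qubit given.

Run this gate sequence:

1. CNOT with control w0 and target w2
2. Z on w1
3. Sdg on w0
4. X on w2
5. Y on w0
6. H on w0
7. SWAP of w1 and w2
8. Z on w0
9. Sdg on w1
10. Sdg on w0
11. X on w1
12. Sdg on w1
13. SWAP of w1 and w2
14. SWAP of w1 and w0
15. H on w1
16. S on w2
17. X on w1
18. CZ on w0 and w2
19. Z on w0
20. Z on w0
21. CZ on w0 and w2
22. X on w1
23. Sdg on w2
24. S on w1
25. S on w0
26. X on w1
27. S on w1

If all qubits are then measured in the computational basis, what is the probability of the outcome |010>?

A full measurement returns |010> with probability 1/2. Key observation: the block from step 16 through step 23 cancels to the identity and can be dropped.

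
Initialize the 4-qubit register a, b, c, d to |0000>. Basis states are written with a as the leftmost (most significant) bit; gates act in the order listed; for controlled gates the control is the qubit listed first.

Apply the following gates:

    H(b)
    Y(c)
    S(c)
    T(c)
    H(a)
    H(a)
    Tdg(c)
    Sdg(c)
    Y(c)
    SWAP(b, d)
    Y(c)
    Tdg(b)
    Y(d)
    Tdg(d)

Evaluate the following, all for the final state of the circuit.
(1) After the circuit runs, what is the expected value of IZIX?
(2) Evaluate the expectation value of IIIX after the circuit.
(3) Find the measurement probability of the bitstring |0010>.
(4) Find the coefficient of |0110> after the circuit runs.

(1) The observable IZIX averages to -sqrt(2)/2. Key observation: steps 2-9 multiply out to the identity, so the circuit reduces to the remaining gates.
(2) In the final state, IIIX has expectation -sqrt(2)/2.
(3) A full measurement returns |0010> with probability 1/2.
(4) The amplitude on |0110> is 0.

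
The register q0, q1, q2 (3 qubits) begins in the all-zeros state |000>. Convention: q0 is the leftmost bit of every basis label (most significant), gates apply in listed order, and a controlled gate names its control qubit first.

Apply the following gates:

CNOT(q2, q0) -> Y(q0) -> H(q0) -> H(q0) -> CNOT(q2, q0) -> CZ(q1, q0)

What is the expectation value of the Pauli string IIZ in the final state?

The observable IIZ averages to 1.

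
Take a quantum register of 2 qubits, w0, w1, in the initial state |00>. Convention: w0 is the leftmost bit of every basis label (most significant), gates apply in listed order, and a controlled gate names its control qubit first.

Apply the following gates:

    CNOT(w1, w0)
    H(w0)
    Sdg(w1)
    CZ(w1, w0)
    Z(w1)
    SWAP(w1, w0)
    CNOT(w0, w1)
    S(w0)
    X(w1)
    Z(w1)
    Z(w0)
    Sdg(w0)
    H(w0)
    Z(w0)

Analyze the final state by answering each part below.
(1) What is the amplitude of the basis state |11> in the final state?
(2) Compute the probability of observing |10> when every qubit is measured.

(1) The final state's coefficient on |11> equals 1/2.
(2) A full measurement returns |10> with probability 1/4.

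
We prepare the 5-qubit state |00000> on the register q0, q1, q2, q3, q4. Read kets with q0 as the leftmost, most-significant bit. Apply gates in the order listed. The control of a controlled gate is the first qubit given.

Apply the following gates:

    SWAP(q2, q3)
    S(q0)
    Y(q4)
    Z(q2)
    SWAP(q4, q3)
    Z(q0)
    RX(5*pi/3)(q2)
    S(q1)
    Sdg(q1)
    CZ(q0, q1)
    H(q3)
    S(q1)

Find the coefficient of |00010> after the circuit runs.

|00010> carries amplitude sqrt(6)*I/4 in the final state.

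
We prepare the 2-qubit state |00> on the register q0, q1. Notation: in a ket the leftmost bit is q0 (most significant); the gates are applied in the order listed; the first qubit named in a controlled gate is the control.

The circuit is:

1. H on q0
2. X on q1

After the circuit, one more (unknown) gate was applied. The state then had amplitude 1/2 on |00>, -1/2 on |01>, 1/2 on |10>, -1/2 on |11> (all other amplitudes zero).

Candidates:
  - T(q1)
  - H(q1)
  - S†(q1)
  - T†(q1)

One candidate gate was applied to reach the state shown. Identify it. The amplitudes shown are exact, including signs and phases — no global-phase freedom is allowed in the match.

It was H(q1) that produced the state shown.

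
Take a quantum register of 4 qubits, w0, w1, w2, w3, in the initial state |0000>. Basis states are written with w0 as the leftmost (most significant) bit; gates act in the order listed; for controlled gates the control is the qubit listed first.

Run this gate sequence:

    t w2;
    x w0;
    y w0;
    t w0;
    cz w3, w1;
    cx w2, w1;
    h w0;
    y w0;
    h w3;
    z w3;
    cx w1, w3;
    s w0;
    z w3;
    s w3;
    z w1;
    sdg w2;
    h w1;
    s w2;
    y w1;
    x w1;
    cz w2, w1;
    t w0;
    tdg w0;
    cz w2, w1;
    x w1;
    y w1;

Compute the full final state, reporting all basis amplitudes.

The resulting statevector has amplitude -sqrt(2)/4 on |0000>, -sqrt(2)*I/4 on |0001>, 0 on |0010>, 0 on |0011>, -sqrt(2)/4 on |0100>, -sqrt(2)*I/4 on |0101>, 0 on |0110>, 0 on |0111>, sqrt(2)*I/4 on |1000>, -sqrt(2)/4 on |1001>, 0 on |1010>, 0 on |1011>, sqrt(2)*I/4 on |1100>, -sqrt(2)/4 on |1101>, 0 on |1110>, 0 on |1111>. Key observation: the block from step 19 through step 26 cancels to the identity and can be dropped.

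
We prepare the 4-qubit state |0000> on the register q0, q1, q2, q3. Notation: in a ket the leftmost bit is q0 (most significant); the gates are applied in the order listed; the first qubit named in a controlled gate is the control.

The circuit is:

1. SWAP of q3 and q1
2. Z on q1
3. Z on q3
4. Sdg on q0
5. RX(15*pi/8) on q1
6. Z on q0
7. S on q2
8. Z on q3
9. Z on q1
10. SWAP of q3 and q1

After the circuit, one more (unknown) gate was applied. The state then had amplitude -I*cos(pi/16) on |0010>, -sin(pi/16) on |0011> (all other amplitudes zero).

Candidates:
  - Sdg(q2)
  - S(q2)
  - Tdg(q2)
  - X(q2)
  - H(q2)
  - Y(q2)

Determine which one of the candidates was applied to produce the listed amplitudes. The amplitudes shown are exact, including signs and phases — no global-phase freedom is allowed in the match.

The applied gate was Y(q2).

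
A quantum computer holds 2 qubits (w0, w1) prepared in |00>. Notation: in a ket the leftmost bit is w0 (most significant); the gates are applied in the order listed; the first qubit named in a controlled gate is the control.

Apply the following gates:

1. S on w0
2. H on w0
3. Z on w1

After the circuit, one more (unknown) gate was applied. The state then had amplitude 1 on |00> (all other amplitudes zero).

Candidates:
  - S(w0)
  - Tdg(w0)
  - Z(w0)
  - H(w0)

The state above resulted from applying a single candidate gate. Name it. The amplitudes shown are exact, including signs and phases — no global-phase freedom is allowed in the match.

The unique candidate consistent with the amplitudes is H(w0).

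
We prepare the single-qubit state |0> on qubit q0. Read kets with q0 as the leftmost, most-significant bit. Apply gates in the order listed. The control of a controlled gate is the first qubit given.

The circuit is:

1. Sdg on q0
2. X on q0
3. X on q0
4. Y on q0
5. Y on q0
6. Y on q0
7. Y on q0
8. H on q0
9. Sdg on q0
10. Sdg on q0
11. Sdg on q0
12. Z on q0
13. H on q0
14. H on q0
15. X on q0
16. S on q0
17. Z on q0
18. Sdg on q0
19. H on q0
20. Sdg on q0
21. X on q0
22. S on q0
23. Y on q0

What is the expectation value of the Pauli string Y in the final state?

The observable Y averages to 1.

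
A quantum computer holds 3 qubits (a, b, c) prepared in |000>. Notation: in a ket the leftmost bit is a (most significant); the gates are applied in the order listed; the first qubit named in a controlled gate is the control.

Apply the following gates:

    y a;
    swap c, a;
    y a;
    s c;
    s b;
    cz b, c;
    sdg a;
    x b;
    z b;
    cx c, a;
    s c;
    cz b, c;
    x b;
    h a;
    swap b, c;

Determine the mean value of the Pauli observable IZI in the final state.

The observable IZI averages to -1.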